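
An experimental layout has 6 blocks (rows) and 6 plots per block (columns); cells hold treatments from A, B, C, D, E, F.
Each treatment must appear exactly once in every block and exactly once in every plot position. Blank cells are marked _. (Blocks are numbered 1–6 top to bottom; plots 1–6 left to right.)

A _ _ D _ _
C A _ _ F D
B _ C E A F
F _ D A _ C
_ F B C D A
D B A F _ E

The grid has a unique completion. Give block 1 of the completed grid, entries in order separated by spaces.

A C F D E B

Block 1, plot 6: block 1 has {A, D} and plot 6 has {A, C, D, E, F}, leaving only B.
Block 2, plot 3: block 2 has {A, C, D, F} and plot 3 has {A, B, C, D}, leaving only E.
Block 1, plot 3: block 1 has {A, B, D} and plot 3 has {A, B, C, D, E}, leaving only F.
Block 2, plot 4: block 2 has {A, C, D, E, F} and plot 4 has {A, C, D, E, F}, leaving only B.
Block 3, plot 2: block 3 has {A, B, C, E, F} and plot 2 has {A, B, F}, leaving only D.
Block 4, plot 2: block 4 has {A, C, D, F} and plot 2 has {A, B, D, F}, leaving only E.
Block 1, plot 2: block 1 has {A, B, D, F} and plot 2 has {A, B, D, E, F}, leaving only C.
Block 1, plot 5: block 1 has {A, B, C, D, F} and plot 5 has {A, D, F}, leaving only E.
So block 1 reads: A C F D E B.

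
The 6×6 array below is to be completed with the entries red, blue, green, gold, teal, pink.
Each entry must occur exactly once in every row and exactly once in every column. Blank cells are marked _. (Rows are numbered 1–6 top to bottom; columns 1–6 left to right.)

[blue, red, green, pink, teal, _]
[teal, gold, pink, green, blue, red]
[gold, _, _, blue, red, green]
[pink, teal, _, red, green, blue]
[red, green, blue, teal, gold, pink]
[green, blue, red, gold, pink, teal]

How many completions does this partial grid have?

Row 1, column 6: eliminating its row and column leaves {gold}.
Row 3, column 2: eliminating its row and column leaves {pink}.
Row 3, column 3: eliminating its row and column leaves {teal}.
Row 4, column 3: eliminating its row and column leaves {gold}.
Only one assignment across all blanks avoids any row or column repeat, giving 1 completion.

1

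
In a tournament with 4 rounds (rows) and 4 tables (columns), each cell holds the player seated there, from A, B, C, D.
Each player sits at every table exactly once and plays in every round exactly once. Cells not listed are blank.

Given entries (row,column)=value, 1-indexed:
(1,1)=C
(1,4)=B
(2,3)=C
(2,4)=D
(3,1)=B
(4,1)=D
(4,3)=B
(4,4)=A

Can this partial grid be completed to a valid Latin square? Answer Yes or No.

No round or table among the givens repeats a symbol, and propagating forced cells runs into no contradiction.
One valid completion exists (for instance, C D A B / A B C D / B A D C / D C B A).

Yes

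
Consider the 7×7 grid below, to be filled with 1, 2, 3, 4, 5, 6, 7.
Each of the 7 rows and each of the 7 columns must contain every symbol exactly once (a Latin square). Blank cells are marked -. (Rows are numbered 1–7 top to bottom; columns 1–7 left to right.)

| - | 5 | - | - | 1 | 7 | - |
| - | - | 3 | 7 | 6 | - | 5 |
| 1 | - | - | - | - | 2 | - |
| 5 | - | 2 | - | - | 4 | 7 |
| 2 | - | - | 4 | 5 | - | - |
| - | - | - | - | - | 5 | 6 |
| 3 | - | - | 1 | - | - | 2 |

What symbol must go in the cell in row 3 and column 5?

7

Row 2, column 1: row 2 has {3, 5, 6, 7} and column 1 has {1, 2, 3, 5}, leaving only 4.
Row 1, column 1: row 1 has {1, 5, 7} and column 1 has {1, 2, 3, 4, 5}, leaving only 6.
Row 1, column 3: row 1 has {1, 5, 6, 7} and column 3 has {2, 3}, leaving only 4.
Row 1, column 7: row 1 has {1, 4, 5, 6, 7} and column 7 has {2, 5, 6, 7}, leaving only 3.
Row 1, column 4: row 1 has {1, 3, 4, 5, 6, 7} and column 4 has {1, 4, 7}, leaving only 2.
Row 2, column 6: row 2 has {3, 4, 5, 6, 7} and column 6 has {2, 4, 5, 7}, leaving only 1.
Row 2, column 2: row 2 has {1, 3, 4, 5, 6, 7} and column 2 has {5}, leaving only 2.
Row 3, column 7: row 3 has {1, 2} and column 7 has {2, 3, 5, 6, 7}, leaving only 4.
Row 4, column 5: row 4 has {2, 4, 5, 7} and column 5 has {1, 5, 6}, leaving only 3.
Row 3 already has {1, 2, 4} and column 5 already has {1, 3, 5, 6}, so row 3, column 5 must be 7.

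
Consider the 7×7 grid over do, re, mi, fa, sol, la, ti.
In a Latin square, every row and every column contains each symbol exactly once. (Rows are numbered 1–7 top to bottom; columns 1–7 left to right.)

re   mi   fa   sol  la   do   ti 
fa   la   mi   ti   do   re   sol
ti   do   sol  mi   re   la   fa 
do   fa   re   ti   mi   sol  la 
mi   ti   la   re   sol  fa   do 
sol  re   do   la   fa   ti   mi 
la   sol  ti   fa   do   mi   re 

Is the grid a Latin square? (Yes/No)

No

Every row is a permutation, but column 4 contains ti twice (at rows 2 and 4).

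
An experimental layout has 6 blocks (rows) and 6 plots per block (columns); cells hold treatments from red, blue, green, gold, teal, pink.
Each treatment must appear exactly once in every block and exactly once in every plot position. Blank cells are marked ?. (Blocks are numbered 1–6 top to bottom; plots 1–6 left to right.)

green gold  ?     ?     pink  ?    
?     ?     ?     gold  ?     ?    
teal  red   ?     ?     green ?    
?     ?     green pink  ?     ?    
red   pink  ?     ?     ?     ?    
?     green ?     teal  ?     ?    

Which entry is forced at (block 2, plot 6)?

green

Block 3, plot 4: block 3 has {red, green, teal} and plot 4 has {gold, teal, pink}, leaving only blue.
Block 1, plot 4: block 1 has {green, gold, pink} and plot 4 has {blue, gold, teal, pink}, leaving only red.
Block 5, plot 4: block 5 has {red, pink} and plot 4 has {red, blue, gold, teal, pink}, leaving only green.
Block 2, plot 6 is narrowed to {red, blue, green, teal, pink}.
If it were red, propagating the remaining blanks reaches a contradiction.
If it were blue, then block 2, plot 5 would be left with no valid symbol.
If it were teal, then block 2, plot 5 would be left with no valid symbol.
If it were pink, then block 2, plot 5 would be left with no valid symbol.
So block 2, plot 6 must be green.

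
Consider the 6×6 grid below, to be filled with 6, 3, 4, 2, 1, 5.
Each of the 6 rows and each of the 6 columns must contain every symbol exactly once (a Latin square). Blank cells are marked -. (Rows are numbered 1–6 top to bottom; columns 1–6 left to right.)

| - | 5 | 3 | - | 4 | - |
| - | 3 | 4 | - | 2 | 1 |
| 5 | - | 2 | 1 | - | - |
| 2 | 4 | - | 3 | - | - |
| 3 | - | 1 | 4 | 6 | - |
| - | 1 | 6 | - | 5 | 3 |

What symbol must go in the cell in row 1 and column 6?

2

Row 2, column 1: row 2 has {3, 4, 2, 1} and column 1 has {3, 2, 5}, leaving only 6.
Row 1, column 1: row 1 has {3, 4, 5} and column 1 has {6, 3, 2, 5}, leaving only 1.
Row 2, column 4: row 2 has {6, 3, 4, 2, 1} and column 4 has {3, 4, 1}, leaving only 5.
Row 3, column 2: row 3 has {2, 1, 5} and column 2 has {3, 4, 1, 5}, leaving only 6.
Row 3, column 5: row 3 has {6, 2, 1, 5} and column 5 has {6, 4, 2, 5}, leaving only 3.
Row 3, column 6: row 3 has {6, 3, 2, 1, 5} and column 6 has {3, 1}, leaving only 4.
Row 4, column 3: row 4 has {3, 4, 2} and column 3 has {6, 3, 4, 2, 1}, leaving only 5.
Row 4, column 5: row 4 has {3, 4, 2, 5} and column 5 has {6, 3, 4, 2, 5}, leaving only 1.
Row 4, column 6: row 4 has {3, 4, 2, 1, 5} and column 6 has {3, 4, 1}, leaving only 6.
Row 1 already has {3, 4, 1, 5} and column 6 already has {6, 3, 4, 1}, so row 1, column 6 must be 2.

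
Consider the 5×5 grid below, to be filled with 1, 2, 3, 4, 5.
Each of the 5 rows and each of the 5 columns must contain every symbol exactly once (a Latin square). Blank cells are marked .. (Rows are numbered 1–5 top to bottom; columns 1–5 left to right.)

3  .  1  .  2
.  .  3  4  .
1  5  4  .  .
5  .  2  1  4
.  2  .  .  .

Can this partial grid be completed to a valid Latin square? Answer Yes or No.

Yes

No row or column among the givens repeats a symbol, and propagating forced cells runs into no contradiction.
One valid completion exists (for instance, 3 4 1 5 2 / 2 1 3 4 5 / 1 5 4 2 3 / 5 3 2 1 4 / 4 2 5 3 1).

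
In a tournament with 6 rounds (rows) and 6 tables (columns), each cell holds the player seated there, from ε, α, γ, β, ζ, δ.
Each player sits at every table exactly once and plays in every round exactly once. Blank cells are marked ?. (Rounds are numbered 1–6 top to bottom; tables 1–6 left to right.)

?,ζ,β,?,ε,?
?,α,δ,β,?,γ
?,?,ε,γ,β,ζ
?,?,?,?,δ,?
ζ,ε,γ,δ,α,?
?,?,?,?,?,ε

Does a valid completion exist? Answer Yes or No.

No round or table among the givens repeats a symbol, and propagating forced cells runs into no contradiction.
One valid completion exists (for instance, γ ζ β α ε δ / ε α δ β ζ γ / α δ ε γ β ζ / β γ ζ ε δ α / ζ ε γ δ α β / δ β α ζ γ ε).

Yes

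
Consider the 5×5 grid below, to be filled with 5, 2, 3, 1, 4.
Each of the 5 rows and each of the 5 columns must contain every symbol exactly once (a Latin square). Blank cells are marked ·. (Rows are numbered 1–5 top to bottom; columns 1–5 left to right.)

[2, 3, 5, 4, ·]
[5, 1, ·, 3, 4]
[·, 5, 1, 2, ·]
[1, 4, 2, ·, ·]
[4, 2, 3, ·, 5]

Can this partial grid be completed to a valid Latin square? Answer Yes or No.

No

Row 2, column 3: row 2 together with column 3 already contain {5, 2, 3, 1, 4} — every symbol — so nothing can go there. The grid has no valid completion.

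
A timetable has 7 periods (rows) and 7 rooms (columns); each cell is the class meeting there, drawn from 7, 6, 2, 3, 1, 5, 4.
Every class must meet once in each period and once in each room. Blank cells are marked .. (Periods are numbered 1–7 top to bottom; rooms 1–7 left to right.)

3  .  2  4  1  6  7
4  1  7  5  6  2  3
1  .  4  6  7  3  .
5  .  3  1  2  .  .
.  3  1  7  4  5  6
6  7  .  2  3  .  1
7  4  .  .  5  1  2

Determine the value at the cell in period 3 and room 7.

Period 3 already has {7, 6, 3, 1, 4} and room 7 already has {7, 6, 2, 3, 1}, so period 3, room 7 must be 5.

5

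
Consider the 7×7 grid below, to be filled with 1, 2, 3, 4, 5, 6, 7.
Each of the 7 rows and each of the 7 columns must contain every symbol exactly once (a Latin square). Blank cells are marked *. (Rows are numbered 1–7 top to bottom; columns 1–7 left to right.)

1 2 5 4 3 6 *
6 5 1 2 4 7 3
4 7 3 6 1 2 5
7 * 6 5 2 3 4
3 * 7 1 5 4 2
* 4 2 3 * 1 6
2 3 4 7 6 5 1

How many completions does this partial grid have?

Row 1, column 7: eliminating its row and column leaves {7}.
Row 4, column 2: eliminating its row and column leaves {1}.
Row 5, column 2: eliminating its row and column leaves {6}.
Row 6, column 1: eliminating its row and column leaves {5}.
Row 6, column 5: eliminating its row and column leaves {7}.
Only one assignment across all blanks avoids any row or column repeat, giving 1 completion.

1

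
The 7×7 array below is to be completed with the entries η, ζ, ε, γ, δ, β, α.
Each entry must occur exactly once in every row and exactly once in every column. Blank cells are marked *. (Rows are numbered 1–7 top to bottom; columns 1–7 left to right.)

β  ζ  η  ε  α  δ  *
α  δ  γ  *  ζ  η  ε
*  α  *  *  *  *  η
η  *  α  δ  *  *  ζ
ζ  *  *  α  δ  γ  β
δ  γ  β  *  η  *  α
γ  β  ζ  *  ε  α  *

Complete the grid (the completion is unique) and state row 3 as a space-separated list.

Row 3, column 1: row 3 has {η, α} and column 1 has {η, ζ, γ, δ, β, α}, leaving only ε.
Row 3, column 3: row 3 has {η, ε, α} and column 3 has {η, ζ, γ, β, α}, leaving only δ.
Row 1, column 7: row 1 has {η, ζ, ε, δ, β, α} and column 7 has {η, ζ, ε, β, α}, leaving only γ.
Row 2, column 4: row 2 has {η, ζ, ε, γ, δ, α} and column 4 has {ε, δ, α}, leaving only β.
Row 4, column 2: row 4 has {η, ζ, δ, α} and column 2 has {ζ, γ, δ, β, α}, leaving only ε.
Row 4, column 6: row 4 has {η, ζ, ε, δ, α} and column 6 has {η, γ, δ, α}, leaving only β.
Row 3, column 6: row 3 has {η, ε, δ, α} and column 6 has {η, γ, δ, β, α}, leaving only ζ.
Row 3, column 4: row 3 has {η, ζ, ε, δ, α} and column 4 has {ε, δ, β, α}, leaving only γ.
Row 3, column 5: row 3 has {η, ζ, ε, γ, δ, α} and column 5 has {η, ζ, ε, δ, α}, leaving only β.
So row 3 reads: ε α δ γ β ζ η.

ε α δ γ β ζ η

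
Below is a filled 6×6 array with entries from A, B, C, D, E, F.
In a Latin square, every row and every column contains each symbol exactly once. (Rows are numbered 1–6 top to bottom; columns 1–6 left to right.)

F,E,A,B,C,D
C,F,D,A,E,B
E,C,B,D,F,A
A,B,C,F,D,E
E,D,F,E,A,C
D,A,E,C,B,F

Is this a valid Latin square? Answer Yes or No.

No

Column 1 contains E twice (at rows 3 and 5), so it is not a permutation.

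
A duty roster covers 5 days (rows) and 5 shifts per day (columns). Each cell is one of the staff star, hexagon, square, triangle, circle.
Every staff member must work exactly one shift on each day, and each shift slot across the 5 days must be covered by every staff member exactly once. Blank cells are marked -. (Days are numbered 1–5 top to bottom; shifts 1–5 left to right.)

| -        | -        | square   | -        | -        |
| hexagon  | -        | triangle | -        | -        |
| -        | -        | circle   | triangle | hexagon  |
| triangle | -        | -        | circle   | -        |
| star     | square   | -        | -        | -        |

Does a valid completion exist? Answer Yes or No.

Day 1, shift 1: day 1 has {square} and shift 1 has {star, hexagon, triangle}, so it must be circle.
Day 3, shift 1: day 3 has {hexagon, triangle, circle} and shift 1 has {star, hexagon, triangle, circle}, so it must be square.
Day 3, shift 2: day 3 has {hexagon, square, triangle, circle} and shift 2 has {square}, so it must be star.
Day 2, shift 2: day 2 has {hexagon, triangle} and shift 2 has {star, square}, so it must be circle.
Day 4, shift 2: day 4 has {triangle, circle} and shift 2 has {star, square, circle}, so it must be hexagon.
Day 1, shift 2: day 1 has {square, circle} and shift 2 has {star, hexagon, square, circle}, so it must be triangle.
Day 1, shift 5: day 1 has {square, triangle, circle} and shift 5 has {hexagon}, so it must be star.
Day 1, shift 4: day 1 has {star, square, triangle, circle} and shift 4 has {triangle, circle}, so it must be hexagon.
Now day 5, shift 4: day 5 together with shift 4 already contain {star, hexagon, square, triangle, circle} — every symbol — so nothing can go there. The grid has no valid completion.

No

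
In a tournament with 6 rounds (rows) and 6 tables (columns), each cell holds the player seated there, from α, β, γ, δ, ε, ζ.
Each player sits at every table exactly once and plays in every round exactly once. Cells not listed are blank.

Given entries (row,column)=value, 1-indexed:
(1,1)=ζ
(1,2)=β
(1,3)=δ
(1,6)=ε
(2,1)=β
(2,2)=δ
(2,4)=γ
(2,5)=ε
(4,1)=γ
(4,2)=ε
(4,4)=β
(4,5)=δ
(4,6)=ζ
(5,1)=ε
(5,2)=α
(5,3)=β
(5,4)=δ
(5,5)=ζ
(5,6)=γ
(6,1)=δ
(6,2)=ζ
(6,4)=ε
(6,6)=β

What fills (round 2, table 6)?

α

Round 2 already has {β, γ, δ, ε} and table 6 already has {β, γ, ε, ζ}, so round 2, table 6 must be α.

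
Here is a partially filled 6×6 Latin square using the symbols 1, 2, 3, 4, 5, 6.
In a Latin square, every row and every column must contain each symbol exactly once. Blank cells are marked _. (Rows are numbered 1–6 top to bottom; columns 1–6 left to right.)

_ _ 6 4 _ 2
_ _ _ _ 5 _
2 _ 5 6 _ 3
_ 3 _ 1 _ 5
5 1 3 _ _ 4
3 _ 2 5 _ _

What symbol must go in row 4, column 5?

Row 1, column 1: row 1 has {2, 4, 6} and column 1 has {2, 3, 5}, leaving only 1.
Row 1, column 2: row 1 has {1, 2, 4, 6} and column 2 has {1, 3}, leaving only 5.
Row 1, column 5: row 1 has {1, 2, 4, 5, 6} and column 5 has {5}, leaving only 3.
Row 3, column 2: row 3 has {2, 3, 5, 6} and column 2 has {1, 3, 5}, leaving only 4.
Row 3, column 5: row 3 has {2, 3, 4, 5, 6} and column 5 has {3, 5}, leaving only 1.
Row 4, column 3: row 4 has {1, 3, 5} and column 3 has {2, 3, 5, 6}, leaving only 4.
Row 2, column 3: row 2 has {5} and column 3 has {2, 3, 4, 5, 6}, leaving only 1.
Row 2, column 6: row 2 has {1, 5} and column 6 has {2, 3, 4, 5}, leaving only 6.
Row 2, column 1: row 2 has {1, 5, 6} and column 1 has {1, 2, 3, 5}, leaving only 4.
Row 2, column 2: row 2 has {1, 4, 5, 6} and column 2 has {1, 3, 4, 5}, leaving only 2.
Row 2, column 4: row 2 has {1, 2, 4, 5, 6} and column 4 has {1, 4, 5, 6}, leaving only 3.
Row 4, column 1: row 4 has {1, 3, 4, 5} and column 1 has {1, 2, 3, 4, 5}, leaving only 6.
Row 4 already has {1, 3, 4, 5, 6} and column 5 already has {1, 3, 5}, so row 4, column 5 must be 2.

2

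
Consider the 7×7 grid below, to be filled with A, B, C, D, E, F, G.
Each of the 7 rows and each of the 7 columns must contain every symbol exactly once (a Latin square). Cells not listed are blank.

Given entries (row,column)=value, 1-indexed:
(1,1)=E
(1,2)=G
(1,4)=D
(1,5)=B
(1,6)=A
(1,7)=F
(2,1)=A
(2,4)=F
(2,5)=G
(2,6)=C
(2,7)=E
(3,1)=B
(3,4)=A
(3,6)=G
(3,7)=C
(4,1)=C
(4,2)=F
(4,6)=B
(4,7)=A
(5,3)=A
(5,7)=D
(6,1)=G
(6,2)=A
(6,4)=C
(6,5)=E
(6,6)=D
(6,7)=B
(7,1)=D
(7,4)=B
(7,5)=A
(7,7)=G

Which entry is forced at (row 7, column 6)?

F

Row 1, column 3: row 1 has {A, B, D, E, F, G} and column 3 has {A}, leaving only C.
Row 4, column 5: row 4 has {A, B, C, F} and column 5 has {A, B, E, G}, leaving only D.
Row 3, column 5: row 3 has {A, B, C, G} and column 5 has {A, B, D, E, G}, leaving only F.
Row 5, column 1: row 5 has {A, D} and column 1 has {A, B, C, D, E, G}, leaving only F.
Row 5, column 5: row 5 has {A, D, F} and column 5 has {A, B, D, E, F, G}, leaving only C.
Row 5, column 6: row 5 has {A, C, D, F} and column 6 has {A, B, C, D, G}, leaving only E.
Row 7 already has {A, B, D, G} and column 6 already has {A, B, C, D, E, G}, so row 7, column 6 must be F.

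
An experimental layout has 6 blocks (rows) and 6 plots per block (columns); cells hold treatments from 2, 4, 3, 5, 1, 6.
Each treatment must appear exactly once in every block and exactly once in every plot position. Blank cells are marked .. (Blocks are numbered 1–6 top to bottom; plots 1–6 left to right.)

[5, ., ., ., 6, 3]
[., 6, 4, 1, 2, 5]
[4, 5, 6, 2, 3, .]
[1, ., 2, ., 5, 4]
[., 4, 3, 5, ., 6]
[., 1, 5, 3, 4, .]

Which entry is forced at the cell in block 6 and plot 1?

Block 1, plot 2: block 1 has {3, 5, 6} and plot 2 has {4, 5, 1, 6}, leaving only 2.
Block 1, plot 3: block 1 has {2, 3, 5, 6} and plot 3 has {2, 4, 3, 5, 6}, leaving only 1.
Block 1, plot 4: block 1 has {2, 3, 5, 1, 6} and plot 4 has {2, 3, 5, 1}, leaving only 4.
Block 2, plot 1: block 2 has {2, 4, 5, 1, 6} and plot 1 has {4, 5, 1}, leaving only 3.
Block 3, plot 6: block 3 has {2, 4, 3, 5, 6} and plot 6 has {4, 3, 5, 6}, leaving only 1.
Block 4, plot 2: block 4 has {2, 4, 5, 1} and plot 2 has {2, 4, 5, 1, 6}, leaving only 3.
Block 4, plot 4: block 4 has {2, 4, 3, 5, 1} and plot 4 has {2, 4, 3, 5, 1}, leaving only 6.
Block 5, plot 1: block 5 has {4, 3, 5, 6} and plot 1 has {4, 3, 5, 1}, leaving only 2.
Block 6 already has {4, 3, 5, 1} and plot 1 already has {2, 4, 3, 5, 1}, so block 6, plot 1 must be 6.

6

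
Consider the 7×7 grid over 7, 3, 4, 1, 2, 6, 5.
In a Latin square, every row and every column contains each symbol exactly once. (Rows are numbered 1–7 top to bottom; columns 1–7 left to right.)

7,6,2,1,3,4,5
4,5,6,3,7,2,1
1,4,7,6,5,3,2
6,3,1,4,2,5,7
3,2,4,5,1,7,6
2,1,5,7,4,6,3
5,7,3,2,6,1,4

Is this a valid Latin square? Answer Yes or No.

Yes

Each row is a permutation of the 7 symbols, and so is each column.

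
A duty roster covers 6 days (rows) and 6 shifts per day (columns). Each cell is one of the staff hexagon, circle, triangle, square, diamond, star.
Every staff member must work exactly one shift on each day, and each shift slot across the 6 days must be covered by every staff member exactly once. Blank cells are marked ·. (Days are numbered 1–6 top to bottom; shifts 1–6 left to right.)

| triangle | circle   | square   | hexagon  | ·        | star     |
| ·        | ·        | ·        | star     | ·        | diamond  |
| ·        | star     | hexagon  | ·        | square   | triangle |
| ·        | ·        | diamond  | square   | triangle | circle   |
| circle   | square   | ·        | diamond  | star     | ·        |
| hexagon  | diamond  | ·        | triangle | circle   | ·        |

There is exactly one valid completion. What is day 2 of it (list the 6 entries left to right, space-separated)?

square triangle circle star hexagon diamond

Day 2, shift 1: day 2 has {diamond, star} and shift 1 has {hexagon, circle, triangle}, leaving only square.
Day 2, shift 5: day 2 has {square, diamond, star} and shift 5 has {circle, triangle, square, star}, leaving only hexagon.
Day 2, shift 2: day 2 has {hexagon, square, diamond, star} and shift 2 has {circle, square, diamond, star}, leaving only triangle.
Day 2, shift 3: day 2 has {hexagon, triangle, square, diamond, star} and shift 3 has {hexagon, square, diamond}, leaving only circle.
So day 2 reads: square triangle circle star hexagon diamond.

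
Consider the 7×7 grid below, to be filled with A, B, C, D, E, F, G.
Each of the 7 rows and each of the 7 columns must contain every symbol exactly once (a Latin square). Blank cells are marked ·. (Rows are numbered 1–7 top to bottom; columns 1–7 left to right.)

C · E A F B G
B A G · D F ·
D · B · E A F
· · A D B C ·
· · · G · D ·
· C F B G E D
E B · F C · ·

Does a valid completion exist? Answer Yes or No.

Yes

No row or column among the givens repeats a symbol, and propagating forced cells runs into no contradiction.
One valid completion exists (for instance, C D E A F B G / B A G E D F C / D G B C E A F / G F A D B C E / F E C G A D B / A C F B G E D / E B D F C G A).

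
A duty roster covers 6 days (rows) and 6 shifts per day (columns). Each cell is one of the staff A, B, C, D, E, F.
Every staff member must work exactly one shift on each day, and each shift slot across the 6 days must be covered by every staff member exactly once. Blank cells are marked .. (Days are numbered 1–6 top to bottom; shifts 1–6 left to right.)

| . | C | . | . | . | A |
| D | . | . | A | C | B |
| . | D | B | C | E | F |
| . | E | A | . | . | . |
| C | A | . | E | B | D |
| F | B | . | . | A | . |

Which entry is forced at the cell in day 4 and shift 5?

D

Day 2, shift 2: day 2 has {A, B, C, D} and shift 2 has {A, B, C, D, E}, leaving only F.
Day 2, shift 3: day 2 has {A, B, C, D, F} and shift 3 has {A, B}, leaving only E.
Day 3, shift 1: day 3 has {B, C, D, E, F} and shift 1 has {C, D, F}, leaving only A.
Day 4, shift 1: day 4 has {A, E} and shift 1 has {A, C, D, F}, leaving only B.
Day 1, shift 1: day 1 has {A, C} and shift 1 has {A, B, C, D, F}, leaving only E.
Day 4, shift 6: day 4 has {A, B, E} and shift 6 has {A, B, D, F}, leaving only C.
Day 5, shift 3: day 5 has {A, B, C, D, E} and shift 3 has {A, B, E}, leaving only F.
Day 1, shift 3: day 1 has {A, C, E} and shift 3 has {A, B, E, F}, leaving only D.
Day 1, shift 5: day 1 has {A, C, D, E} and shift 5 has {A, B, C, E}, leaving only F.
Day 4 already has {A, B, C, E} and shift 5 already has {A, B, C, E, F}, so day 4, shift 5 must be D.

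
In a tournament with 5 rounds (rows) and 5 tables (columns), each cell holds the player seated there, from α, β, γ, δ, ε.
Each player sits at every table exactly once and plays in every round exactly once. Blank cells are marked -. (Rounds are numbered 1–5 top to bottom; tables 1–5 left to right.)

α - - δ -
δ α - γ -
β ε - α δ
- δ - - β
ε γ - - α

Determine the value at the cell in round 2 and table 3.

Round 1, table 2: round 1 has {α, δ} and table 2 has {α, γ, δ, ε}, leaving only β.
Round 2, table 5: round 2 has {α, γ, δ} and table 5 has {α, β, δ}, leaving only ε.
Round 2 already has {α, γ, δ, ε} and table 3 already has {}, so round 2, table 3 must be β.

β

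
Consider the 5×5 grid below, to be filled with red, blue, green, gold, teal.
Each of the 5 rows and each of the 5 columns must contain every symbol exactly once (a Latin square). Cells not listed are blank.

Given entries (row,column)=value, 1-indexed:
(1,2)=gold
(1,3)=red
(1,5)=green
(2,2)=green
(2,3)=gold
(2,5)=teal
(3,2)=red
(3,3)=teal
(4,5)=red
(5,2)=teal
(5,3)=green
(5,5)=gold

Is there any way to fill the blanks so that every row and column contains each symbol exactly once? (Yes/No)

No

Row 3, column 5: row 3 has {red, teal} and column 5 has {red, green, gold, teal}, so it must be blue.
Row 4, column 2: row 4 has {red} and column 2 has {red, green, gold, teal}, so it must be blue.
Now row 4, column 3: row 4 together with column 3 already contain {red, blue, green, gold, teal} — every symbol — so nothing can go there. The grid has no valid completion.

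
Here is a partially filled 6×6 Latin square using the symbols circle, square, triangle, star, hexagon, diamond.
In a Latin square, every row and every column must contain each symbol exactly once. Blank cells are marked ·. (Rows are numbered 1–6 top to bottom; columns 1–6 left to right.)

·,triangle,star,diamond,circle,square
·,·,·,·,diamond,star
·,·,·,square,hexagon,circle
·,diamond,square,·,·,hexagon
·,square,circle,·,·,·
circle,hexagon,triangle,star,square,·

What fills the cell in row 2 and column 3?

hexagon

Row 2 already has {star, diamond} and column 3 already has {circle, square, triangle, star}, so row 2, column 3 must be hexagon.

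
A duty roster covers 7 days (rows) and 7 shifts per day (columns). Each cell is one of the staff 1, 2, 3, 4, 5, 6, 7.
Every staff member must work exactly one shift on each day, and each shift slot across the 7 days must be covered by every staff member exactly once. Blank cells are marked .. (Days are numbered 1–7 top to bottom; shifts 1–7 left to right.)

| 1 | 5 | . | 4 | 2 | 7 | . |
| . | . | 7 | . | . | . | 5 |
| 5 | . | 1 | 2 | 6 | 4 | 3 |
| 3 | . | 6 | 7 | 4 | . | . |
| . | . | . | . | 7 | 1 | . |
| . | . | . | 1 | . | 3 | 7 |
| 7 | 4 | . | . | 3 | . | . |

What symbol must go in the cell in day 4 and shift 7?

2

Day 1, shift 3: day 1 has {1, 2, 4, 5, 7} and shift 3 has {1, 6, 7}, leaving only 3.
Day 1, shift 7: day 1 has {1, 2, 3, 4, 5, 7} and shift 7 has {3, 5, 7}, leaving only 6.
Day 2, shift 5: day 2 has {5, 7} and shift 5 has {2, 3, 4, 6, 7}, leaving only 1.
Day 3, shift 2: day 3 has {1, 2, 3, 4, 5, 6} and shift 2 has {4, 5}, leaving only 7.
Day 6, shift 5: day 6 has {1, 3, 7} and shift 5 has {1, 2, 3, 4, 6, 7}, leaving only 5.
Day 4, shift 7 is narrowed to {1, 2}.
If it were 1, then day 5, shift 2 would be left with no valid symbol.
So day 4, shift 7 must be 2.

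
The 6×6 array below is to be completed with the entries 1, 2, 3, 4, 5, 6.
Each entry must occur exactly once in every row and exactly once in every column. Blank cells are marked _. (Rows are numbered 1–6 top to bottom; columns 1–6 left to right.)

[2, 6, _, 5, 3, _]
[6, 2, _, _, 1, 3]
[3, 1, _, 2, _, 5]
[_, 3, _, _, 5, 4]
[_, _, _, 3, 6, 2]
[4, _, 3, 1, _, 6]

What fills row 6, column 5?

Row 6 already has {1, 3, 4, 6} and column 5 already has {1, 3, 5, 6}, so row 6, column 5 must be 2.

2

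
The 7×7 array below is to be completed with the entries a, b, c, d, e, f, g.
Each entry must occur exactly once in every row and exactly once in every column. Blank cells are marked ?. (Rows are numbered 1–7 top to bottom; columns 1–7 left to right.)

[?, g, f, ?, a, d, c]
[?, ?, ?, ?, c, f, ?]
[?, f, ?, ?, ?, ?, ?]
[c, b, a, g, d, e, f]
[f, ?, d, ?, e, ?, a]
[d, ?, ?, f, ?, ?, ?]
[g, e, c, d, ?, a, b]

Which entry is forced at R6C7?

e

Row 5, column 2: row 5 has {a, d, e, f} and column 2 has {b, e, f, g}, leaving only c.
Row 5, column 4: row 5 has {a, c, d, e, f} and column 4 has {d, f, g}, leaving only b.
Row 1, column 4: row 1 has {a, c, d, f, g} and column 4 has {b, d, f, g}, leaving only e.
Row 1, column 1: row 1 has {a, c, d, e, f, g} and column 1 has {c, d, f, g}, leaving only b.
Row 2, column 4: row 2 has {c, f} and column 4 has {b, d, e, f, g}, leaving only a.
Row 2, column 1: row 2 has {a, c, f} and column 1 has {b, c, d, f, g}, leaving only e.
Row 2, column 2: row 2 has {a, c, e, f} and column 2 has {b, c, e, f, g}, leaving only d.
Row 2, column 7: row 2 has {a, c, d, e, f} and column 7 has {a, b, c, f}, leaving only g.
Row 6 already has {d, f} and column 7 already has {a, b, c, f, g}, so row 6, column 7 must be e.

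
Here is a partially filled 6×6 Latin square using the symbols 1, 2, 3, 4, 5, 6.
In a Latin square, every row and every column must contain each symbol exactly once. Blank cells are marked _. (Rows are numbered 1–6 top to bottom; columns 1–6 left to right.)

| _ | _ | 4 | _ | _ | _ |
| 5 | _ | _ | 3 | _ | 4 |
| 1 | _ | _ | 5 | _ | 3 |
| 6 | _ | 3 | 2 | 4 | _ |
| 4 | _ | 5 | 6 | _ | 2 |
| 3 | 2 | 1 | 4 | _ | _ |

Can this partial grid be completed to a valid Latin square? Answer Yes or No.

No row or column among the givens repeats a symbol, and propagating forced cells runs into no contradiction.
One valid completion exists (for instance, 2 6 4 1 3 5 / 5 1 6 3 2 4 / 1 4 2 5 6 3 / 6 5 3 2 4 1 / 4 3 5 6 1 2 / 3 2 1 4 5 6).

Yes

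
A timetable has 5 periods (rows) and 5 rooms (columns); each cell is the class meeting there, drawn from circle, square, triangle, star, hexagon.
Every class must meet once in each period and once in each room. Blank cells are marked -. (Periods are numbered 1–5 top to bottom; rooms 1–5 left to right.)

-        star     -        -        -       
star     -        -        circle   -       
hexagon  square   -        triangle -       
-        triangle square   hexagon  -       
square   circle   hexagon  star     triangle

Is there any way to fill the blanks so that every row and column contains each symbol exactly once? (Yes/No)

Yes

No period or room among the givens repeats a symbol, and propagating forced cells runs into no contradiction.
One valid completion exists (for instance, triangle star circle square hexagon / star hexagon triangle circle square / hexagon square star triangle circle / circle triangle square hexagon star / square circle hexagon star triangle).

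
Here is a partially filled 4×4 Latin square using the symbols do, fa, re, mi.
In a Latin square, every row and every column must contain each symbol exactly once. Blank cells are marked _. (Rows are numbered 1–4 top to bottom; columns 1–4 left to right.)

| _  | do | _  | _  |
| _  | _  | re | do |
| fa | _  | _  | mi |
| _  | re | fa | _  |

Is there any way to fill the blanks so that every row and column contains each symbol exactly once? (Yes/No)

Row 3, column 2: row 3 together with column 2 already contain {do, fa, re, mi} — every symbol — so nothing can go there. The grid has no valid completion.

No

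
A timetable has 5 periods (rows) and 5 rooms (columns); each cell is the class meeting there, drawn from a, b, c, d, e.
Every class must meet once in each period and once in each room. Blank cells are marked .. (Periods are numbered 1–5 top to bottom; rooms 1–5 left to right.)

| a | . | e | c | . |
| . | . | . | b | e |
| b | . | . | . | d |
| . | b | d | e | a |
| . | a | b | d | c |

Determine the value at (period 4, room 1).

Period 4 already has {a, b, d, e} and room 1 already has {a, b}, so period 4, room 1 must be c.

c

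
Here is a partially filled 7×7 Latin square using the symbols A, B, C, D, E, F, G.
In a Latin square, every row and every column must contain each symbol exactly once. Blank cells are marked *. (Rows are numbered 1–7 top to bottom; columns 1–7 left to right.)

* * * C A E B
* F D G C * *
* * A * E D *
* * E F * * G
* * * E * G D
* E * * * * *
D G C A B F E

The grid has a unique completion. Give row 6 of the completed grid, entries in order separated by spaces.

Row 1, column 2: row 1 has {A, B, C, E} and column 2 has {E, F, G}, leaving only D.
Row 2, column 7: row 2 has {C, D, F, G} and column 7 has {B, D, E, G}, leaving only A.
Row 2, column 6: row 2 has {A, C, D, F, G} and column 6 has {D, E, F, G}, leaving only B.
Row 2, column 1: row 2 has {A, B, C, D, F, G} and column 1 has {D}, leaving only E.
Row 3, column 4: row 3 has {A, D, E} and column 4 has {A, C, E, F, G}, leaving only B.
Row 6, column 4: row 6 has {E} and column 4 has {A, B, C, E, F, G}, leaving only D.
Row 3, column 2: row 3 has {A, B, D, E} and column 2 has {D, E, F, G}, leaving only C.
Row 3, column 7: row 3 has {A, B, C, D, E} and column 7 has {A, B, D, E, G}, leaving only F.
Row 6, column 7: row 6 has {D, E} and column 7 has {A, B, D, E, F, G}, leaving only C.
Row 6, column 6: row 6 has {C, D, E} and column 6 has {B, D, E, F, G}, leaving only A.
Row 3, column 1: row 3 has {A, B, C, D, E, F} and column 1 has {D, E}, leaving only G.
Row 1, column 1: row 1 has {A, B, C, D, E} and column 1 has {D, E, G}, leaving only F.
Row 6, column 1: row 6 has {A, C, D, E} and column 1 has {D, E, F, G}, leaving only B.
Row 1, column 3: row 1 has {A, B, C, D, E, F} and column 3 has {A, C, D, E}, leaving only G.
Row 6, column 3: row 6 has {A, B, C, D, E} and column 3 has {A, C, D, E, G}, leaving only F.
Row 6, column 5: row 6 has {A, B, C, D, E, F} and column 5 has {A, B, C, E}, leaving only G.
So row 6 reads: B E F D G A C.

B E F D G A C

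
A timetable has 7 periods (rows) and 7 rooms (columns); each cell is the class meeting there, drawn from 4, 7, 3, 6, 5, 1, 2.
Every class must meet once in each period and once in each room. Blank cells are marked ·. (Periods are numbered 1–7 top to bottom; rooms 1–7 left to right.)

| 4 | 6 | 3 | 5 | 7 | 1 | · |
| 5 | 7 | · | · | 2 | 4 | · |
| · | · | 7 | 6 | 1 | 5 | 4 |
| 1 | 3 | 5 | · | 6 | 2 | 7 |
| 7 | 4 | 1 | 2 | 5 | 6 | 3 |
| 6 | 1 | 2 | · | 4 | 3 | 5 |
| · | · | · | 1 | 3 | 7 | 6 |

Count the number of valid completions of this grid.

1

Period 1, room 7: eliminating its period and room leaves {2}.
Period 2, room 3: eliminating its period and room leaves {6}.
Period 2, room 4: eliminating its period and room leaves {3}.
Period 2, room 7: eliminating its period and room leaves {1}.
Period 3, room 1: eliminating its period and room leaves {3, 2}.
Period 3, room 2: eliminating its period and room leaves {2}.
Period 4, room 4: eliminating its period and room leaves {4}.
Period 6, room 4: eliminating its period and room leaves {7}.
Period 7, room 1: eliminating its period and room leaves {2}.
Period 7, room 2: eliminating its period and room leaves {5, 2}.
Period 7, room 3: eliminating its period and room leaves {4}.
Only one assignment across all blanks avoids any period or room repeat, giving 1 completion.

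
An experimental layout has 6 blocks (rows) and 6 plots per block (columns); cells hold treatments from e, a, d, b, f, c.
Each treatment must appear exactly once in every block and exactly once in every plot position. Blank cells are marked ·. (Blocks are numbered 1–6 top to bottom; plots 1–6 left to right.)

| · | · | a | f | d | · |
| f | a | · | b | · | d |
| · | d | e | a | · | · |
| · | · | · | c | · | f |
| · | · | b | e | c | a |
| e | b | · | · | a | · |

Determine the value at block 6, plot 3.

f

Block 2, plot 3: block 2 has {a, d, b, f} and plot 3 has {e, a, b}, leaving only c.
Block 2, plot 5: block 2 has {a, d, b, f, c} and plot 5 has {a, d, c}, leaving only e.
Block 4, plot 2: block 4 has {f, c} and plot 2 has {a, d, b}, leaving only e.
Block 1, plot 2: block 1 has {a, d, f} and plot 2 has {e, a, d, b}, leaving only c.
Block 1, plot 1: block 1 has {a, d, f, c} and plot 1 has {e, f}, leaving only b.
Block 1, plot 6: block 1 has {a, d, b, f, c} and plot 6 has {a, d, f}, leaving only e.
Block 3, plot 1: block 3 has {e, a, d} and plot 1 has {e, b, f}, leaving only c.
Block 3, plot 6: block 3 has {e, a, d, c} and plot 6 has {e, a, d, f}, leaving only b.
Block 3, plot 5: block 3 has {e, a, d, b, c} and plot 5 has {e, a, d, c}, leaving only f.
Block 4, plot 3: block 4 has {e, f, c} and plot 3 has {e, a, b, c}, leaving only d.
Block 6 already has {e, a, b} and plot 3 already has {e, a, d, b, c}, so block 6, plot 3 must be f.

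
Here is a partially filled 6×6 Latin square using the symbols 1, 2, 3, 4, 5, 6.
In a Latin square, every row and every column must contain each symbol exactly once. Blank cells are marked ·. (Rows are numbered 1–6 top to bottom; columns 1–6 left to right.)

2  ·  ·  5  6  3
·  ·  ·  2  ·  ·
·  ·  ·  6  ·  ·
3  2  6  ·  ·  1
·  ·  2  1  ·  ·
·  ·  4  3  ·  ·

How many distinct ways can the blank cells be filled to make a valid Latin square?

26

Row 1, column 2: eliminating its row and column leaves {1, 4}.
Row 1, column 3: eliminating its row and column leaves {1}.
Row 2, column 1: eliminating its row and column leaves {1, 4, 5, 6}.
Row 2, column 2: eliminating its row and column leaves {1, 3, 4, 5, 6}.
Row 2, column 3: eliminating its row and column leaves {1, 3, 5}.
Row 2, column 5: eliminating its row and column leaves {1, 3, 4, 5}.
Row 2, column 6: eliminating its row and column leaves {4, 5, 6}.
Row 3, column 1: eliminating its row and column leaves {1, 4, 5}.
Row 3, column 2: eliminating its row and column leaves {1, 3, 4, 5}.
Row 3, column 3: eliminating its row and column leaves {1, 3, 5}.
Row 3, column 5: eliminating its row and column leaves {1, 2, 3, 4, 5}.
Row 3, column 6: eliminating its row and column leaves {2, 4, 5}.
Row 4, column 4: eliminating its row and column leaves {4}.
Row 4, column 5: eliminating its row and column leaves {4, 5}.
Row 5, column 1: eliminating its row and column leaves {4, 5, 6}.
Row 5, column 2: eliminating its row and column leaves {3, 4, 5, 6}.
Row 5, column 5: eliminating its row and column leaves {3, 4, 5}.
Row 5, column 6: eliminating its row and column leaves {4, 5, 6}.
Row 6, column 1: eliminating its row and column leaves {1, 5, 6}.
Row 6, column 2: eliminating its row and column leaves {1, 5, 6}.
Row 6, column 5: eliminating its row and column leaves {1, 2, 5}.
Row 6, column 6: eliminating its row and column leaves {2, 5, 6}.
Enumerating the assignments across these blanks that avoid any row or column repeat gives 26 completions.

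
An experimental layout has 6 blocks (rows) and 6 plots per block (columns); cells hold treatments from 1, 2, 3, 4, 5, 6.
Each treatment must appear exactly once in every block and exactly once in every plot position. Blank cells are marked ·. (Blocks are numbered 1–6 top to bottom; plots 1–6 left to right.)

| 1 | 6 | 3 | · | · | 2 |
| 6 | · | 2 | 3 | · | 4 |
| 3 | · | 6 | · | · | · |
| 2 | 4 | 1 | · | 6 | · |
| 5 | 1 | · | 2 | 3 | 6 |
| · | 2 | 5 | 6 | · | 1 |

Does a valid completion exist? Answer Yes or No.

No

Block 2, plot 2: block 2 has {2, 3, 4, 6} and plot 2 has {1, 2, 4, 6}, so it must be 5.
Now block 3, plot 2: block 3 together with plot 2 already contain {1, 2, 3, 4, 5, 6} — every symbol — so nothing can go there. The grid has no valid completion.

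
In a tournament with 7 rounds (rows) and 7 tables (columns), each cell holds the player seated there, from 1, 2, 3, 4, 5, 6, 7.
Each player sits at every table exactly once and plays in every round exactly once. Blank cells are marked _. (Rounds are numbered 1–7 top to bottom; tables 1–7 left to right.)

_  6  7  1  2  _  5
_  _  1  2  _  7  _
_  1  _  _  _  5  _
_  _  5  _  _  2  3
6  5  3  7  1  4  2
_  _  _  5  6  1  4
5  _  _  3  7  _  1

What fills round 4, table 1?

Round 1, table 6: round 1 has {1, 2, 5, 6, 7} and table 6 has {1, 2, 4, 5, 7}, leaving only 3.
Round 1, table 1: round 1 has {1, 2, 3, 5, 6, 7} and table 1 has {5, 6}, leaving only 4.
Round 2, table 1: round 2 has {1, 2, 7} and table 1 has {4, 5, 6}, leaving only 3.
Round 2, table 2: round 2 has {1, 2, 3, 7} and table 2 has {1, 5, 6}, leaving only 4.
Round 2, table 5: round 2 has {1, 2, 3, 4, 7} and table 5 has {1, 2, 6, 7}, leaving only 5.
Round 2, table 7: round 2 has {1, 2, 3, 4, 5, 7} and table 7 has {1, 2, 3, 4, 5}, leaving only 6.
Round 3, table 7: round 3 has {1, 5} and table 7 has {1, 2, 3, 4, 5, 6}, leaving only 7.
Round 3, table 1: round 3 has {1, 5, 7} and table 1 has {3, 4, 5, 6}, leaving only 2.
Round 4, table 2: round 4 has {2, 3, 5} and table 2 has {1, 4, 5, 6}, leaving only 7.
Round 4 already has {2, 3, 5, 7} and table 1 already has {2, 3, 4, 5, 6}, so round 4, table 1 must be 1.

1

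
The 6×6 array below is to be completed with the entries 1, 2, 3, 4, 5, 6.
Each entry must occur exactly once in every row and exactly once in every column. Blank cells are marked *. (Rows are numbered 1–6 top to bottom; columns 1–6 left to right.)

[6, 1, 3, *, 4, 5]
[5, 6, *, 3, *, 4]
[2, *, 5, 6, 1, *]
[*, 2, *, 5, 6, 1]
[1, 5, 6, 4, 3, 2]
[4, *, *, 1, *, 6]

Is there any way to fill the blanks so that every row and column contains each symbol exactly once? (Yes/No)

No row or column among the givens repeats a symbol, and propagating forced cells runs into no contradiction.
One valid completion exists (for instance, 6 1 3 2 4 5 / 5 6 1 3 2 4 / 2 4 5 6 1 3 / 3 2 4 5 6 1 / 1 5 6 4 3 2 / 4 3 2 1 5 6).

Yes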